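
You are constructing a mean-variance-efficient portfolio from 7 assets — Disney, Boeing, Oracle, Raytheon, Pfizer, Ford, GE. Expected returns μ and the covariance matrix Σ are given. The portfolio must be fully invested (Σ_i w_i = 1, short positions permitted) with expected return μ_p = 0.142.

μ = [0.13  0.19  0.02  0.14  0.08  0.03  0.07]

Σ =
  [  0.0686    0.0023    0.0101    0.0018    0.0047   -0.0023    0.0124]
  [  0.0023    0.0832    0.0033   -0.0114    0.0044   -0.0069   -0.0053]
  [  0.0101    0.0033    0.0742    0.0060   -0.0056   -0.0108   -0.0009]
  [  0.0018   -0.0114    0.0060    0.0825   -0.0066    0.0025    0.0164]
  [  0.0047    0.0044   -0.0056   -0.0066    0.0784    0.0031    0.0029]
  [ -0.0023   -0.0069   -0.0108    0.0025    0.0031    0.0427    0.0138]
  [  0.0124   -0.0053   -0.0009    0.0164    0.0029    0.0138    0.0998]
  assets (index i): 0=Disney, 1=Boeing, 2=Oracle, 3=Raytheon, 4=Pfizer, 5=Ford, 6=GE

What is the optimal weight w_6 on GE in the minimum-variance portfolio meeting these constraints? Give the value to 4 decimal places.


g=Σ⁻¹μ = [1.7078  2.5575  -0.0297  2.0319  0.9001  0.9740  0.1300]
h=Σ⁻¹𝟙 = [10.9861  14.6443  15.3101  12.2571  12.1852  27.5509  3.3929]
a=μᵀg=1.102145  b=𝟙ᵀg=8.271659  c=𝟙ᵀh=96.326668  D=ac−b²=37.745621
λ₁=(c·0.142−b)/D = (96.326668·0.142−8.271659)/37.745621 = 0.143241
λ₂=(a−b·0.142)/D = (1.102145−8.271659·0.142)/37.745621 = -0.001919
w* = 0.143241·g + -0.001919·h:
  w_0 = 0.143241·1.7078 + -0.001919·10.9861 = 0.2236  (Disney)
  w_1 = 0.143241·2.5575 + -0.001919·14.6443 = 0.3382  (Boeing)
  w_2 = 0.143241·-0.0297 + -0.001919·15.3101 = -0.0336  (Oracle)
  w_3 = 0.143241·2.0319 + -0.001919·12.2571 = 0.2675  (Raytheon)
  w_4 = 0.143241·0.9001 + -0.001919·12.1852 = 0.1055  (Pfizer)
  w_5 = 0.143241·0.9740 + -0.001919·27.5509 = 0.0866  (Ford)
  w_6 = 0.143241·0.1300 + -0.001919·3.3929 = 0.0121  (GE)
Σw_i=1.0000  μᵀw=0.1420
σ²=wᵀΣw=λ₁·μ_p+λ₂ = 0.143241·0.142 + -0.001919 = 0.018421 ≈ 0.0184

0.0121


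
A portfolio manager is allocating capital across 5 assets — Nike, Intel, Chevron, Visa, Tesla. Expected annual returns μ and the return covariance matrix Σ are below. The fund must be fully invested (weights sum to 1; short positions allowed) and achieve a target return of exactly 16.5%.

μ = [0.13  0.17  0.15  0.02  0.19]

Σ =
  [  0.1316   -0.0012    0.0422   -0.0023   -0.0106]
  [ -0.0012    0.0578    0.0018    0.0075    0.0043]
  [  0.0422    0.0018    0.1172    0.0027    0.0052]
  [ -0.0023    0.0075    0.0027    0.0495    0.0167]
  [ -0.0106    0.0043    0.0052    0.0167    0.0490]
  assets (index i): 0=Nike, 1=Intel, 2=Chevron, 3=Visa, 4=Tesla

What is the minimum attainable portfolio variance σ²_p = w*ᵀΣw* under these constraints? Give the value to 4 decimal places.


p=Σ⁻¹μ = [1.1169  2.8126  0.6774  -1.4569  4.2970]
q=Σ⁻¹𝟙 = [7.8006  14.4808  4.4978  12.7233  16.0112]
a=μᵀp=1.512247  b=𝟙ᵀp=7.447081  c=𝟙ᵀq=55.513701  D=ac−b²=28.491419
λ₁=(c·0.165−b)/D = (55.513701·0.165−7.447081)/28.491419 = 0.060112
λ₂=(a−b·0.165)/D = (1.512247−7.447081·0.165)/28.491419 = 0.009950
w* = 0.060112·p + 0.009950·q:
  w_0 = 0.060112·1.1169 + 0.009950·7.8006 = 0.1448  (Nike)
  w_1 = 0.060112·2.8126 + 0.009950·14.4808 = 0.3132  (Intel)
  w_2 = 0.060112·0.6774 + 0.009950·4.4978 = 0.0855  (Chevron)
  w_3 = 0.060112·-1.4569 + 0.009950·12.7233 = 0.0390  (Visa)
  w_4 = 0.060112·4.2970 + 0.009950·16.0112 = 0.4176  (Tesla)
Σw_i=1.0000  μᵀw=0.1650
σ²=wᵀΣw=λ₁·μ_p+λ₂ = 0.060112·0.165 + 0.009950 = 0.019868 ≈ 0.0199

0.0199


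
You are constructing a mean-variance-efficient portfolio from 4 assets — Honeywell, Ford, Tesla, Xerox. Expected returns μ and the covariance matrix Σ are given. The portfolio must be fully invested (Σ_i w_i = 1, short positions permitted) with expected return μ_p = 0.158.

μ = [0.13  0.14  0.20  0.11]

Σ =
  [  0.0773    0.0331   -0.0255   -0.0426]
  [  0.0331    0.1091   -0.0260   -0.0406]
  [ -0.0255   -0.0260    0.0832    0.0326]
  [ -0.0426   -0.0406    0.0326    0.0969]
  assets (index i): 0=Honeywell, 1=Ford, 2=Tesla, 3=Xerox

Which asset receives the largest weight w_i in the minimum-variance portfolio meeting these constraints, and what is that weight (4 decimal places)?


Tesla (0.4106)

u=Σ⁻¹μ = [3.1319  1.9132  3.0676  2.2816]
v=Σ⁻¹𝟙 = [23.9672  13.4759  15.1946  21.3909]
a=μᵀu=1.539488  b=𝟙ᵀu=10.394279  c=𝟙ᵀv=74.028571  D=ac−b²=5.925042
λ₁=(c·0.158−b)/D = (74.028571·0.158−10.394279)/5.925042 = 0.219785
λ₂=(a−b·0.158)/D = (1.539488−10.394279·0.158)/5.925042 = -0.017352
w* = 0.219785·u + -0.017352·v:
  w_0 = 0.219785·3.1319 + -0.017352·23.9672 = 0.2725  (Honeywell)
  w_1 = 0.219785·1.9132 + -0.017352·13.4759 = 0.1867  (Ford)
  w_2 = 0.219785·3.0676 + -0.017352·15.1946 = 0.4106  (Tesla)
  w_3 = 0.219785·2.2816 + -0.017352·21.3909 = 0.1303  (Xerox)
Σw_i=1.0000  μᵀw=0.1580
σ²=wᵀΣw=λ₁·μ_p+λ₂ = 0.219785·0.158 + -0.017352 = 0.017375 ≈ 0.0174


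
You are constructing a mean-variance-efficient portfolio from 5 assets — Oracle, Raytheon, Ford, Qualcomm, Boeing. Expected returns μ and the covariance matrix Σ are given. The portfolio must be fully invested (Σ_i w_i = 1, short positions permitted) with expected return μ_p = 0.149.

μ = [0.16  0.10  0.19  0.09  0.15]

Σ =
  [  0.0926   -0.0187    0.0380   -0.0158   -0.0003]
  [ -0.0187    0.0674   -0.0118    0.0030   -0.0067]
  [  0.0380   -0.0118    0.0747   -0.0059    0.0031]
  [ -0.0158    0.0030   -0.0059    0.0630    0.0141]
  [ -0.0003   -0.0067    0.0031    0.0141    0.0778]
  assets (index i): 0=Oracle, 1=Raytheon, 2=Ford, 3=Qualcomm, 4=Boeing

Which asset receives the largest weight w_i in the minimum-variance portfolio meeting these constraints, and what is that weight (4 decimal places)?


x=Σ⁻¹μ = [1.5934  2.4135  2.1601  1.5169  1.7810]
y=Σ⁻¹𝟙 = [13.5295  20.8266  10.6514  16.7568  11.2379]
a=μᵀx=1.310387  b=𝟙ᵀx=9.464936  c=𝟙ᵀy=73.002130  D=ac−b²=6.076041
λ₁=(c·0.149−b)/D = (73.002130·0.149−9.464936)/6.076041 = 0.232451
λ₂=(a−b·0.149)/D = (1.310387−9.464936·0.149)/6.076041 = -0.016440
w* = 0.232451·x + -0.016440·y:
  w_0 = 0.232451·1.5934 + -0.016440·13.5295 = 0.1480  (Oracle)
  w_1 = 0.232451·2.4135 + -0.016440·20.8266 = 0.2186  (Raytheon)
  w_2 = 0.232451·2.1601 + -0.016440·10.6514 = 0.3270  (Ford)
  w_3 = 0.232451·1.5169 + -0.016440·16.7568 = 0.0771  (Qualcomm)
  w_4 = 0.232451·1.7810 + -0.016440·11.2379 = 0.2293  (Boeing)
Σw_i=1.0000  μᵀw=0.1490
σ²=wᵀΣw=λ₁·μ_p+λ₂ = 0.232451·0.149 + -0.016440 = 0.018195 ≈ 0.0182

Ford (0.3270)


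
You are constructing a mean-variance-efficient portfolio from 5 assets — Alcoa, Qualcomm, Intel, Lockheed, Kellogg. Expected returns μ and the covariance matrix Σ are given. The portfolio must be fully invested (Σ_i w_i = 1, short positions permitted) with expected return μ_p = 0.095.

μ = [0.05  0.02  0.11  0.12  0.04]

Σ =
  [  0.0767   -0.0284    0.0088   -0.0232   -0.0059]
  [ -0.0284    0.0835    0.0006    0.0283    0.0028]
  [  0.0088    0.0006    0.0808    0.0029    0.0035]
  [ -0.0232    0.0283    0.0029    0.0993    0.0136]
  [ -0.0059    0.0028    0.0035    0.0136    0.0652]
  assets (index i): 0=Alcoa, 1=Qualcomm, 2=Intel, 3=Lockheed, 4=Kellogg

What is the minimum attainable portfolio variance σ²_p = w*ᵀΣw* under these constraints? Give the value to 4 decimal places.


0.0255

x=Σ⁻¹μ = [0.9820  0.1041  1.1906  1.3245  0.3577]
y=Σ⁻¹𝟙 = [21.5299  15.9292  8.9912  8.3286  14.3817]
a=μᵀx=0.355392  b=𝟙ᵀx=3.958814  c=𝟙ᵀy=69.160570  D=ac−b²=8.906909
λ₁=(c·0.095−b)/D = (69.160570·0.095−3.958814)/8.906909 = 0.293193
λ₂=(a−b·0.095)/D = (0.355392−3.958814·0.095)/8.906909 = -0.002324
w* = 0.293193·x + -0.002324·y:
  w_0 = 0.293193·0.9820 + -0.002324·21.5299 = 0.2379  (Alcoa)
  w_1 = 0.293193·0.1041 + -0.002324·15.9292 = -0.0065  (Qualcomm)
  w_2 = 0.293193·1.1906 + -0.002324·8.9912 = 0.3282  (Intel)
  w_3 = 0.293193·1.3245 + -0.002324·8.3286 = 0.3690  (Lockheed)
  w_4 = 0.293193·0.3577 + -0.002324·14.3817 = 0.0715  (Kellogg)
Σw_i=1.0000  μᵀw=0.0950
σ²=wᵀΣw=λ₁·μ_p+λ₂ = 0.293193·0.095 + -0.002324 = 0.025530 ≈ 0.0255


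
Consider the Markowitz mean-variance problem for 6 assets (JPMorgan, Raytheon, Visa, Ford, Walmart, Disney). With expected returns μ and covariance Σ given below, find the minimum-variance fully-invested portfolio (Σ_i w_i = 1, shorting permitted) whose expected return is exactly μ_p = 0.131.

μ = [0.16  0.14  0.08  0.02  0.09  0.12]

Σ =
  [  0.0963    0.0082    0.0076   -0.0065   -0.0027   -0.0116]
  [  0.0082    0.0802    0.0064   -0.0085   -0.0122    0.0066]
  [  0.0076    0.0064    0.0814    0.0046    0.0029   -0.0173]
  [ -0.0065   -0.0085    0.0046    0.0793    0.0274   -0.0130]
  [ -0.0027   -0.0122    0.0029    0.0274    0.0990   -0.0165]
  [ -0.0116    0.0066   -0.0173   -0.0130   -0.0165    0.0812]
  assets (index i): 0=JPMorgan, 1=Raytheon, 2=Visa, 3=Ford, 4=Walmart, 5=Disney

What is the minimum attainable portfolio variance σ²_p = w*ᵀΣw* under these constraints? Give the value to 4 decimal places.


u=Σ⁻¹μ = [1.7703  1.5481  1.0879  0.3825  1.3732  2.1770]
v=Σ⁻¹𝟙 = [12.0172  11.6202  13.4174  13.5642  11.1094  20.3752]
a=μᵀu=0.979504  b=𝟙ᵀu=8.339139  c=𝟙ᵀv=82.103741  D=ac−b²=10.879700
λ₁=(c·0.131−b)/D = (82.103741·0.131−8.339139)/10.879700 = 0.222106
λ₂=(a−b·0.131)/D = (0.979504−8.339139·0.131)/10.879700 = -0.010379
w* = 0.222106·u + -0.010379·v:
  w_0 = 0.222106·1.7703 + -0.010379·12.0172 = 0.2685  (JPMorgan)
  w_1 = 0.222106·1.5481 + -0.010379·11.6202 = 0.2232  (Raytheon)
  w_2 = 0.222106·1.0879 + -0.010379·13.4174 = 0.1024  (Visa)
  w_3 = 0.222106·0.3825 + -0.010379·13.5642 = -0.0558  (Ford)
  w_4 = 0.222106·1.3732 + -0.010379·11.1094 = 0.1897  (Walmart)
  w_5 = 0.222106·2.1770 + -0.010379·20.3752 = 0.2720  (Disney)
Σw_i=1.0000  μᵀw=0.1310
σ²=wᵀΣw=λ₁·μ_p+λ₂ = 0.222106·0.131 + -0.010379 = 0.018717 ≈ 0.0187

0.0187


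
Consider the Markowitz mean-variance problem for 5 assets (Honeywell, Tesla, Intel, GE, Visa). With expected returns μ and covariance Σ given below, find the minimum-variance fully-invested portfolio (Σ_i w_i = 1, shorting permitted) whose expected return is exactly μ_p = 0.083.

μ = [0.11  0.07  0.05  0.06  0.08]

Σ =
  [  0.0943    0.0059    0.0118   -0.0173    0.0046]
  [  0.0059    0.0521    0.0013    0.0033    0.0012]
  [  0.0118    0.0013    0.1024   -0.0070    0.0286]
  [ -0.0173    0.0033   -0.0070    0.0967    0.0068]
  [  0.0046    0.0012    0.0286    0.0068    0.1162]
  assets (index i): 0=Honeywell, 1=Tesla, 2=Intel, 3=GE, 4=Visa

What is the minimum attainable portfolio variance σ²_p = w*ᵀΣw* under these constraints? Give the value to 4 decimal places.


0.0225

u=Σ⁻¹μ = [1.1808  1.1427  0.2441  0.7735  0.5246]
v=Σ⁻¹𝟙 = [10.4907  16.9421  7.6275  11.8090  5.4472]
a=μᵀu=0.310454  b=𝟙ᵀu=3.865619  c=𝟙ᵀv=52.316550  D=ac−b²=1.298850
λ₁=(c·0.083−b)/D = (52.316550·0.083−3.865619)/1.298850 = 0.366982
λ₂=(a−b·0.083)/D = (0.310454−3.865619·0.083)/1.298850 = -0.008002
w* = 0.366982·u + -0.008002·v:
  w_0 = 0.366982·1.1808 + -0.008002·10.4907 = 0.3494  (Honeywell)
  w_1 = 0.366982·1.1427 + -0.008002·16.9421 = 0.2838  (Tesla)
  w_2 = 0.366982·0.2441 + -0.008002·7.6275 = 0.0285  (Intel)
  w_3 = 0.366982·0.7735 + -0.008002·11.8090 = 0.1894  (GE)
  w_4 = 0.366982·0.5246 + -0.008002·5.4472 = 0.1489  (Visa)
Σw_i=1.0000  μᵀw=0.0830
σ²=wᵀΣw=λ₁·μ_p+λ₂ = 0.366982·0.083 + -0.008002 = 0.022458 ≈ 0.0225


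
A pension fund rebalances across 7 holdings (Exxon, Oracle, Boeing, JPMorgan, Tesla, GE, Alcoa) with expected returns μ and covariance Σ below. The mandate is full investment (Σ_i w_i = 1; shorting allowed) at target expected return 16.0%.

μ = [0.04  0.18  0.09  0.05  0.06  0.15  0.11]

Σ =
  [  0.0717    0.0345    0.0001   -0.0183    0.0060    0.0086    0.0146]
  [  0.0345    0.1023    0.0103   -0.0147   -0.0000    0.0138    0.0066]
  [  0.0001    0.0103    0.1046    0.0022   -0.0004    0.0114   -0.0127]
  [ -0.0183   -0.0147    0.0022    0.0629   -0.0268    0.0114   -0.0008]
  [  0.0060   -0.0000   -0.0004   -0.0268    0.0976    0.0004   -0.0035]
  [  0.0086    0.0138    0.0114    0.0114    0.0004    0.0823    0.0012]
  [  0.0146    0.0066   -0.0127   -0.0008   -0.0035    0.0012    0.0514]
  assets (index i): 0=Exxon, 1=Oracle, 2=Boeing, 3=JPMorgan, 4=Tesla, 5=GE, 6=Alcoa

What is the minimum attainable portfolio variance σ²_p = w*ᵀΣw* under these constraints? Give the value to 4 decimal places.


0.0305

x=Σ⁻¹μ = [-0.7067  1.7674  0.8149  1.2329  1.0801  1.2765  2.3782]
y=Σ⁻¹𝟙 = [11.7248  6.9627  10.2433  27.6763  17.8423  4.1372  19.3109]
a=μᵀx=0.942728  b=𝟙ᵀx=7.843294  c=𝟙ᵀy=97.897334  D=ac−b²=30.773278
λ₁=(c·0.160−b)/D = (97.897334·0.160−7.843294)/30.773278 = 0.254126
λ₂=(a−b·0.160)/D = (0.942728−7.843294·0.160)/30.773278 = -0.010145
w* = 0.254126·x + -0.010145·y:
  w_0 = 0.254126·-0.7067 + -0.010145·11.7248 = -0.2985  (Exxon)
  w_1 = 0.254126·1.7674 + -0.010145·6.9627 = 0.3785  (Oracle)
  w_2 = 0.254126·0.8149 + -0.010145·10.2433 = 0.1032  (Boeing)
  w_3 = 0.254126·1.2329 + -0.010145·27.6763 = 0.0325  (JPMorgan)
  w_4 = 0.254126·1.0801 + -0.010145·17.8423 = 0.0935  (Tesla)
  w_5 = 0.254126·1.2765 + -0.010145·4.1372 = 0.2824  (GE)
  w_6 = 0.254126·2.3782 + -0.010145·19.3109 = 0.4084  (Alcoa)
Σw_i=1.0000  μᵀw=0.1600
σ²=wᵀΣw=λ₁·μ_p+λ₂ = 0.254126·0.160 + -0.010145 = 0.030515 ≈ 0.0305


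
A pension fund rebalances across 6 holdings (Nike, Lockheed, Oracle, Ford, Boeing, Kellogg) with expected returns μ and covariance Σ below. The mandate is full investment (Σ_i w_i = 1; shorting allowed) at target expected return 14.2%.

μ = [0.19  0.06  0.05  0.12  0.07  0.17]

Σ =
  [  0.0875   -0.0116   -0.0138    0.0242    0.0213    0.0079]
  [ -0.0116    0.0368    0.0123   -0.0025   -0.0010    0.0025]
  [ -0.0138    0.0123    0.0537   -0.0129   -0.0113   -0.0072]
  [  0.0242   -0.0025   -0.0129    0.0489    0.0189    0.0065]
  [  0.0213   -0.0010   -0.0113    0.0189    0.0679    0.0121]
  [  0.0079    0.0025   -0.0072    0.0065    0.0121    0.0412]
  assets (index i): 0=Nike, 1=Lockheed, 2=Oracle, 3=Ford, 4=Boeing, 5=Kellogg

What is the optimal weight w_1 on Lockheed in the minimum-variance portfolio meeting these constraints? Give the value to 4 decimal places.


p=Σ⁻¹μ = [1.9419  1.4361  1.9475  1.7222  -0.3989  3.8525]
q=Σ⁻¹𝟙 = [9.6649  22.0084  24.6315  17.6539  7.5736  20.3782]
a=μᵀp=1.386174  b=𝟙ᵀp=10.501336  c=𝟙ᵀq=101.910568  D=ac−b²=30.987748
λ₁=(c·0.142−b)/D = (101.910568·0.142−10.501336)/30.987748 = 0.128114
λ₂=(a−b·0.142)/D = (1.386174−10.501336·0.142)/30.987748 = -0.003389
w* = 0.128114·p + -0.003389·q:
  w_0 = 0.128114·1.9419 + -0.003389·9.6649 = 0.2160  (Nike)
  w_1 = 0.128114·1.4361 + -0.003389·22.0084 = 0.1094  (Lockheed)
  w_2 = 0.128114·1.9475 + -0.003389·24.6315 = 0.1660  (Oracle)
  w_3 = 0.128114·1.7222 + -0.003389·17.6539 = 0.1608  (Ford)
  w_4 = 0.128114·-0.3989 + -0.003389·7.5736 = -0.0768  (Boeing)
  w_5 = 0.128114·3.8525 + -0.003389·20.3782 = 0.4245  (Kellogg)
Σw_i=1.0000  μᵀw=0.1420
σ²=wᵀΣw=λ₁·μ_p+λ₂ = 0.128114·0.142 + -0.003389 = 0.014803 ≈ 0.0148

0.1094


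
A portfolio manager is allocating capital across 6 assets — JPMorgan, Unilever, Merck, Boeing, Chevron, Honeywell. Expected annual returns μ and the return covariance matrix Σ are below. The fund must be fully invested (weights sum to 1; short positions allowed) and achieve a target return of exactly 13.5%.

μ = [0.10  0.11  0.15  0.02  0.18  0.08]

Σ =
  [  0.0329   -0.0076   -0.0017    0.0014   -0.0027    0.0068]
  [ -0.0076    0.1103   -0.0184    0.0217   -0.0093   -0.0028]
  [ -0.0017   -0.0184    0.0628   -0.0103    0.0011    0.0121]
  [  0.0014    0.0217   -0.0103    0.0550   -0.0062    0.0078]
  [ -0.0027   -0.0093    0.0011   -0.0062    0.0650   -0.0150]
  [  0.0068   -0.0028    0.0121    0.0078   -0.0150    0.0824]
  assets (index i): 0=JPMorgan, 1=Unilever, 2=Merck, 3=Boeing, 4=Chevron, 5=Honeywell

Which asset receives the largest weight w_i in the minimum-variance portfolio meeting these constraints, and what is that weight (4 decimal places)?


x=Σ⁻¹μ = [3.7292  1.9896  2.8857  0.2793  3.3939  0.8984]
y=Σ⁻¹𝟙 = [33.8921  13.7147  21.5428  17.1527  22.1132  9.0434]
a=μᵀx=1.712998  b=𝟙ᵀx=13.176144  c=𝟙ᵀy=117.458842  D=ac−b²=27.596037
λ₁=(c·0.135−b)/D = (117.458842·0.135−13.176144)/27.596037 = 0.097144
λ₂=(a−b·0.135)/D = (1.712998−13.176144·0.135)/27.596037 = -0.002384
w* = 0.097144·x + -0.002384·y:
  w_0 = 0.097144·3.7292 + -0.002384·33.8921 = 0.2815  (JPMorgan)
  w_1 = 0.097144·1.9896 + -0.002384·13.7147 = 0.1606  (Unilever)
  w_2 = 0.097144·2.8857 + -0.002384·21.5428 = 0.2290  (Merck)
  w_3 = 0.097144·0.2793 + -0.002384·17.1527 = -0.0138  (Boeing)
  w_4 = 0.097144·3.3939 + -0.002384·22.1132 = 0.2770  (Chevron)
  w_5 = 0.097144·0.8984 + -0.002384·9.0434 = 0.0657  (Honeywell)
Σw_i=1.0000  μᵀw=0.1350
σ²=wᵀΣw=λ₁·μ_p+λ₂ = 0.097144·0.135 + -0.002384 = 0.010731 ≈ 0.0107

JPMorgan (0.2815)


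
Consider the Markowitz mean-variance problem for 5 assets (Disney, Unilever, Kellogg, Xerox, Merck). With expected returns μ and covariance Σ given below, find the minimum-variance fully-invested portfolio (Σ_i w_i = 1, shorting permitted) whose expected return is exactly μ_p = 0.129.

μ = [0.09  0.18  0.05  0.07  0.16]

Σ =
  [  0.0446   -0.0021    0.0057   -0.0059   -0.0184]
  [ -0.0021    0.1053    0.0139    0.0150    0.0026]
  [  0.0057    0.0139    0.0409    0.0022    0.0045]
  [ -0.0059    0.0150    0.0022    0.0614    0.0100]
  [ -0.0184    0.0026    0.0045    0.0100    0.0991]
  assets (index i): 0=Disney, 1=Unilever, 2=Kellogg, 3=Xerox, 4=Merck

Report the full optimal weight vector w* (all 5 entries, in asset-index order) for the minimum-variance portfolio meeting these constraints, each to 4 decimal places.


0.4129  0.2262  -0.0131  0.0896  0.2845

u=Σ⁻¹μ = [3.0419  1.6216  -0.0176  0.7002  2.0669]
v=Σ⁻¹𝟙 = [27.8516  5.4260  16.5050  14.9513  12.8615]
a=μᵀu=0.944501  b=𝟙ᵀu=7.413007  c=𝟙ᵀv=77.595389  D=ac−b²=18.336262
λ₁=(c·0.129−b)/D = (77.595389·0.129−7.413007)/18.336262 = 0.141621
λ₂=(a−b·0.129)/D = (0.944501−7.413007·0.129)/18.336262 = -0.000642
w* = 0.141621·u + -0.000642·v:
  w_0 = 0.141621·3.0419 + -0.000642·27.8516 = 0.4129  (Disney)
  w_1 = 0.141621·1.6216 + -0.000642·5.4260 = 0.2262  (Unilever)
  w_2 = 0.141621·-0.0176 + -0.000642·16.5050 = -0.0131  (Kellogg)
  w_3 = 0.141621·0.7002 + -0.000642·14.9513 = 0.0896  (Xerox)
  w_4 = 0.141621·2.0669 + -0.000642·12.8615 = 0.2845  (Merck)
Σw_i=1.0000  μᵀw=0.1290
σ²=wᵀΣw=λ₁·μ_p+λ₂ = 0.141621·0.129 + -0.000642 = 0.017627 ≈ 0.0176


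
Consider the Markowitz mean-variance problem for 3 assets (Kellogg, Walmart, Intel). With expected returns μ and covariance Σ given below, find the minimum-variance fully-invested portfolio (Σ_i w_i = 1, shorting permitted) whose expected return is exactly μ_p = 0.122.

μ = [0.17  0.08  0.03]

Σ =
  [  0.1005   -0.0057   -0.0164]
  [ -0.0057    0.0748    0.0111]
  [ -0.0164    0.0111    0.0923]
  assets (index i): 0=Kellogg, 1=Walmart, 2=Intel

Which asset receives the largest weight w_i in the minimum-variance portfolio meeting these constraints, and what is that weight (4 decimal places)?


Kellogg (0.5417)

g=Σ⁻¹μ = [1.8400  1.1332  0.5157]
h=Σ⁻¹𝟙 = [12.5499  12.6117  11.5474]
a=μᵀg=0.418921  b=𝟙ᵀg=3.488845  c=𝟙ᵀh=36.709068  D=ac−b²=3.206146
λ₁=(c·0.122−b)/D = (36.709068·0.122−3.488845)/3.206146 = 0.308676
λ₂=(a−b·0.122)/D = (0.418921−3.488845·0.122)/3.206146 = -0.002096
w* = 0.308676·g + -0.002096·h:
  w_0 = 0.308676·1.8400 + -0.002096·12.5499 = 0.5417  (Kellogg)
  w_1 = 0.308676·1.1332 + -0.002096·12.6117 = 0.3234  (Walmart)
  w_2 = 0.308676·0.5157 + -0.002096·11.5474 = 0.1350  (Intel)
Σw_i=1.0000  μᵀw=0.1220
σ²=wᵀΣw=λ₁·μ_p+λ₂ = 0.308676·0.122 + -0.002096 = 0.035563 ≈ 0.0356


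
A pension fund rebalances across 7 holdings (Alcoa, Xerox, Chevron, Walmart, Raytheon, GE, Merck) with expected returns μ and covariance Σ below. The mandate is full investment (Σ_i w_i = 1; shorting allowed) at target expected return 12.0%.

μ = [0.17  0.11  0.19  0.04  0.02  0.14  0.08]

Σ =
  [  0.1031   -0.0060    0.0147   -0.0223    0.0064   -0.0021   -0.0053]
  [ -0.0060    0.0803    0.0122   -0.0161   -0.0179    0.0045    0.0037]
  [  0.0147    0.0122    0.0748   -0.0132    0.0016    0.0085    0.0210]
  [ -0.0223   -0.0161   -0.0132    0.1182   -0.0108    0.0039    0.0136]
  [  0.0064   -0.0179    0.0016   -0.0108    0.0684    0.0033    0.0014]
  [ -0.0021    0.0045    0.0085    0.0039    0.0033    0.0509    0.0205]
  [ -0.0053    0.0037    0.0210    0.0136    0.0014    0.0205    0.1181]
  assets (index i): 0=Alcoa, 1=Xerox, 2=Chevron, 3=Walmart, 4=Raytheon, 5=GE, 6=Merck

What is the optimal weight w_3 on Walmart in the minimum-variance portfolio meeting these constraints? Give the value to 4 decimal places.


0.1388

p=Σ⁻¹μ = [1.6895  1.4053  1.9363  1.0542  0.5145  2.3254  -0.1663]
q=Σ⁻¹𝟙 = [12.1447  18.7706  7.8893  15.2519  19.9069  13.6393  2.6616]
a=μᵀp=1.174418  b=𝟙ᵀp=8.758965  c=𝟙ᵀq=90.264254  D=ac−b²=29.288475
λ₁=(c·0.120−b)/D = (90.264254·0.120−8.758965)/29.288475 = 0.070770
λ₂=(a−b·0.120)/D = (1.174418−8.758965·0.120)/29.288475 = 0.004211
w* = 0.070770·p + 0.004211·q:
  w_0 = 0.070770·1.6895 + 0.004211·12.1447 = 0.1707  (Alcoa)
  w_1 = 0.070770·1.4053 + 0.004211·18.7706 = 0.1785  (Xerox)
  w_2 = 0.070770·1.9363 + 0.004211·7.8893 = 0.1703  (Chevron)
  w_3 = 0.070770·1.0542 + 0.004211·15.2519 = 0.1388  (Walmart)
  w_4 = 0.070770·0.5145 + 0.004211·19.9069 = 0.1202  (Raytheon)
  w_5 = 0.070770·2.3254 + 0.004211·13.6393 = 0.2220  (GE)
  w_6 = 0.070770·-0.1663 + 0.004211·2.6616 = -0.0006  (Merck)
Σw_i=1.0000  μᵀw=0.1200
σ²=wᵀΣw=λ₁·μ_p+λ₂ = 0.070770·0.120 + 0.004211 = 0.012704 ≈ 0.0127


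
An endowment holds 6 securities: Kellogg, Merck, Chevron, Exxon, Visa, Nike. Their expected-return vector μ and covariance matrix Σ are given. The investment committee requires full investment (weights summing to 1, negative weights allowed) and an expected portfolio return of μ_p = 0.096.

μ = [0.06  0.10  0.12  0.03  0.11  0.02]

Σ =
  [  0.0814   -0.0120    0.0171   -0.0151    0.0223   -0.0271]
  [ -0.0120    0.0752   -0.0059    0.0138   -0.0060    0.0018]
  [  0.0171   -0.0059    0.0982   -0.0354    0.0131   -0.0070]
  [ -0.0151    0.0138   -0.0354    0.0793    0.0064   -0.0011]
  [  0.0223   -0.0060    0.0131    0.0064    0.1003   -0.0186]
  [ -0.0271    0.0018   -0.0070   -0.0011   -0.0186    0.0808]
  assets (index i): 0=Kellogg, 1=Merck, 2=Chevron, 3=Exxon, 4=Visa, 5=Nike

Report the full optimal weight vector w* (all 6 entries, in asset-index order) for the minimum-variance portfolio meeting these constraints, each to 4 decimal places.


0.0700  0.3161  0.2820  0.0675  0.2116  0.0529

u=Σ⁻¹μ = [0.8459  1.4722  1.4073  0.8493  0.9150  0.8425]
v=Σ⁻¹𝟙 = [20.3708  13.9933  15.6023  20.7595  7.0228  22.1477]
a=μᵀu=0.509819  b=𝟙ᵀu=6.332093  c=𝟙ᵀv=99.896357  D=ac−b²=10.833662
λ₁=(c·0.096−b)/D = (99.896357·0.096−6.332093)/10.833662 = 0.300725
λ₂=(a−b·0.096)/D = (0.509819−6.332093·0.096)/10.833662 = -0.009052
w* = 0.300725·u + -0.009052·v:
  w_0 = 0.300725·0.8459 + -0.009052·20.3708 = 0.0700  (Kellogg)
  w_1 = 0.300725·1.4722 + -0.009052·13.9933 = 0.3161  (Merck)
  w_2 = 0.300725·1.4073 + -0.009052·15.6023 = 0.2820  (Chevron)
  w_3 = 0.300725·0.8493 + -0.009052·20.7595 = 0.0675  (Exxon)
  w_4 = 0.300725·0.9150 + -0.009052·7.0228 = 0.2116  (Visa)
  w_5 = 0.300725·0.8425 + -0.009052·22.1477 = 0.0529  (Nike)
Σw_i=1.0000  μᵀw=0.0960
σ²=wᵀΣw=λ₁·μ_p+λ₂ = 0.300725·0.096 + -0.009052 = 0.019818 ≈ 0.0198


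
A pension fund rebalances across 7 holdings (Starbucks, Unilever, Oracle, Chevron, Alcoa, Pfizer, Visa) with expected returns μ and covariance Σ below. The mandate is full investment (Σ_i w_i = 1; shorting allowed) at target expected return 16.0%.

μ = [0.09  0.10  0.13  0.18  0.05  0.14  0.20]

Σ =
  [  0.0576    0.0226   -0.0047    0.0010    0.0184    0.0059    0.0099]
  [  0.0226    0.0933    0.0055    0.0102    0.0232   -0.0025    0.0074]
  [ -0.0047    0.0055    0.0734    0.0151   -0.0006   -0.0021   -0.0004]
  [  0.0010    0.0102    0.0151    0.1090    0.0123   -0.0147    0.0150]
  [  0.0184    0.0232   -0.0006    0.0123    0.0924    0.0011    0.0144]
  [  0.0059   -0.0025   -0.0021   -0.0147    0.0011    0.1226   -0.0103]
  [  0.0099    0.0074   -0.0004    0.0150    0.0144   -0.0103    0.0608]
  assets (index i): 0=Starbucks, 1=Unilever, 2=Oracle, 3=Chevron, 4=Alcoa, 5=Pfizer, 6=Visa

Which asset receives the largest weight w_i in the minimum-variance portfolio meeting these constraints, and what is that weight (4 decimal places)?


Visa (0.3550)

p=Σ⁻¹μ = [0.9017  0.5262  1.6017  1.1947  -0.4299  1.5492  3.1586]
q=Σ⁻¹𝟙 = [11.8789  4.5295  13.2389  5.7910  4.4624  9.6675  13.2011]
a=μᵀp=1.384166  b=𝟙ᵀp=8.502278  c=𝟙ᵀq=62.769330  D=ac−b²=14.594430
λ₁=(c·0.160−b)/D = (62.769330·0.160−8.502278)/14.594430 = 0.105576
λ₂=(a−b·0.160)/D = (1.384166−8.502278·0.160)/14.594430 = 0.001631
w* = 0.105576·p + 0.001631·q:
  w_0 = 0.105576·0.9017 + 0.001631·11.8789 = 0.1146  (Starbucks)
  w_1 = 0.105576·0.5262 + 0.001631·4.5295 = 0.0629  (Unilever)
  w_2 = 0.105576·1.6017 + 0.001631·13.2389 = 0.1907  (Oracle)
  w_3 = 0.105576·1.1947 + 0.001631·5.7910 = 0.1356  (Chevron)
  w_4 = 0.105576·-0.4299 + 0.001631·4.4624 = -0.0381  (Alcoa)
  w_5 = 0.105576·1.5492 + 0.001631·9.6675 = 0.1793  (Pfizer)
  w_6 = 0.105576·3.1586 + 0.001631·13.2011 = 0.3550  (Visa)
Σw_i=1.0000  μᵀw=0.1600
σ²=wᵀΣw=λ₁·μ_p+λ₂ = 0.105576·0.160 + 0.001631 = 0.018523 ≈ 0.0185


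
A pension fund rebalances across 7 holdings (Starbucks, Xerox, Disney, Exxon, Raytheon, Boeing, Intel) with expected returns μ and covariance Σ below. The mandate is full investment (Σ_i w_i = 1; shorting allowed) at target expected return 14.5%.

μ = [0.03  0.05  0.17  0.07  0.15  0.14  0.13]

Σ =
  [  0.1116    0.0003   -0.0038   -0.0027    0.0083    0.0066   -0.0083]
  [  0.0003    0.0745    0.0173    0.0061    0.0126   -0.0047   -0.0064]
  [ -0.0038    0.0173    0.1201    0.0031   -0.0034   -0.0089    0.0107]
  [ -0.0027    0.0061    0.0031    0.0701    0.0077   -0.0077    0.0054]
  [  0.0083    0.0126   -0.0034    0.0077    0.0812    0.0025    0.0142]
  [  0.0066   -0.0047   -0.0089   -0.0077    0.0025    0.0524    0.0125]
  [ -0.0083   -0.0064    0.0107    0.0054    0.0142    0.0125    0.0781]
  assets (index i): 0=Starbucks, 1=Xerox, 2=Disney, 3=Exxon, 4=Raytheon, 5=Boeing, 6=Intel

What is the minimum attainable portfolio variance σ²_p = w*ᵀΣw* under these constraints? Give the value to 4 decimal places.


u=Σ⁻¹μ = [0.1097  0.1974  1.5612  1.0063  1.5710  2.8548  0.6664]
v=Σ⁻¹𝟙 = [8.4565  11.3352  7.5445  14.1230  6.6154  20.1210  8.1984]
a=μᵀu=1.070945  b=𝟙ᵀu=7.966673  c=𝟙ᵀv=76.393983  D=ac−b²=18.345873
λ₁=(c·0.145−b)/D = (76.393983·0.145−7.966673)/18.345873 = 0.169545
λ₂=(a−b·0.145)/D = (1.070945−7.966673·0.145)/18.345873 = -0.004591
w* = 0.169545·u + -0.004591·v:
  w_0 = 0.169545·0.1097 + -0.004591·8.4565 = -0.0202  (Starbucks)
  w_1 = 0.169545·0.1974 + -0.004591·11.3352 = -0.0186  (Xerox)
  w_2 = 0.169545·1.5612 + -0.004591·7.5445 = 0.2301  (Disney)
  w_3 = 0.169545·1.0063 + -0.004591·14.1230 = 0.1058  (Exxon)
  w_4 = 0.169545·1.5710 + -0.004591·6.6154 = 0.2360  (Raytheon)
  w_5 = 0.169545·2.8548 + -0.004591·20.1210 = 0.3916  (Boeing)
  w_6 = 0.169545·0.6664 + -0.004591·8.1984 = 0.0753  (Intel)
Σw_i=1.0000  μᵀw=0.1450
σ²=wᵀΣw=λ₁·μ_p+λ₂ = 0.169545·0.145 + -0.004591 = 0.019993 ≈ 0.0200

0.0200


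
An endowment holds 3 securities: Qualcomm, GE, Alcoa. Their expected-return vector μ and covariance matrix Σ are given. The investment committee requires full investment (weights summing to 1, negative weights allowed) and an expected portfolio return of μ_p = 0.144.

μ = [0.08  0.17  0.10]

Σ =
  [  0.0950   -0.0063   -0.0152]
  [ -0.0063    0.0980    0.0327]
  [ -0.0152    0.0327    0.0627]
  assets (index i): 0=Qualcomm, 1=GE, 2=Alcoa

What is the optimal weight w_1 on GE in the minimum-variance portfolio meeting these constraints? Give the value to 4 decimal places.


u=Σ⁻¹μ = [1.1160  1.4334  1.1179]
v=Σ⁻¹𝟙 = [13.5054  5.6395  16.2818]
a=μᵀu=0.444753  b=𝟙ᵀu=3.667325  c=𝟙ᵀv=35.426705  D=ac−b²=2.306844
λ₁=(c·0.144−b)/D = (35.426705·0.144−3.667325)/2.306844 = 0.621681
λ₂=(a−b·0.144)/D = (0.444753−3.667325·0.144)/2.306844 = -0.036128
w* = 0.621681·u + -0.036128·v:
  w_0 = 0.621681·1.1160 + -0.036128·13.5054 = 0.2059  (Qualcomm)
  w_1 = 0.621681·1.4334 + -0.036128·5.6395 = 0.6874  (GE)
  w_2 = 0.621681·1.1179 + -0.036128·16.2818 = 0.1067  (Alcoa)
Σw_i=1.0000  μᵀw=0.1440
σ²=wᵀΣw=λ₁·μ_p+λ₂ = 0.621681·0.144 + -0.036128 = 0.053394 ≈ 0.0534

0.6874


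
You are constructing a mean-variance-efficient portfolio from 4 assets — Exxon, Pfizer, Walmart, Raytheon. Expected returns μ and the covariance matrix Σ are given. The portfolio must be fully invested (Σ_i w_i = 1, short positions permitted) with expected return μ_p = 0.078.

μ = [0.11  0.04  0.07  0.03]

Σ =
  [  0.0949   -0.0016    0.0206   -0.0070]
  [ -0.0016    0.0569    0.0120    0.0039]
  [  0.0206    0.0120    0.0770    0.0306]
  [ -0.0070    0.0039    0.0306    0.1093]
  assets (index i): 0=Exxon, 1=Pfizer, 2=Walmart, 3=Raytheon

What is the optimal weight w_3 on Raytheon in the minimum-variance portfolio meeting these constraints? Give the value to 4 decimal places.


x=Σ⁻¹μ = [1.0885  0.6269  0.4414  0.1982]
y=Σ⁻¹𝟙 = [10.4314  16.3778  4.4723  7.9807]
a=μᵀx=0.181656  b=𝟙ᵀx=2.355051  c=𝟙ᵀy=39.262261  D=ac−b²=1.585965
λ₁=(c·0.078−b)/D = (39.262261·0.078−2.355051)/1.585965 = 0.446041
λ₂=(a−b·0.078)/D = (0.181656−2.355051·0.078)/1.585965 = -0.001285
w* = 0.446041·x + -0.001285·y:
  w_0 = 0.446041·1.0885 + -0.001285·10.4314 = 0.4721  (Exxon)
  w_1 = 0.446041·0.6269 + -0.001285·16.3778 = 0.2586  (Pfizer)
  w_2 = 0.446041·0.4414 + -0.001285·4.4723 = 0.1911  (Walmart)
  w_3 = 0.446041·0.1982 + -0.001285·7.9807 = 0.0782  (Raytheon)
Σw_i=1.0000  μᵀw=0.0780
σ²=wᵀΣw=λ₁·μ_p+λ₂ = 0.446041·0.078 + -0.001285 = 0.033506 ≈ 0.0335

0.0782


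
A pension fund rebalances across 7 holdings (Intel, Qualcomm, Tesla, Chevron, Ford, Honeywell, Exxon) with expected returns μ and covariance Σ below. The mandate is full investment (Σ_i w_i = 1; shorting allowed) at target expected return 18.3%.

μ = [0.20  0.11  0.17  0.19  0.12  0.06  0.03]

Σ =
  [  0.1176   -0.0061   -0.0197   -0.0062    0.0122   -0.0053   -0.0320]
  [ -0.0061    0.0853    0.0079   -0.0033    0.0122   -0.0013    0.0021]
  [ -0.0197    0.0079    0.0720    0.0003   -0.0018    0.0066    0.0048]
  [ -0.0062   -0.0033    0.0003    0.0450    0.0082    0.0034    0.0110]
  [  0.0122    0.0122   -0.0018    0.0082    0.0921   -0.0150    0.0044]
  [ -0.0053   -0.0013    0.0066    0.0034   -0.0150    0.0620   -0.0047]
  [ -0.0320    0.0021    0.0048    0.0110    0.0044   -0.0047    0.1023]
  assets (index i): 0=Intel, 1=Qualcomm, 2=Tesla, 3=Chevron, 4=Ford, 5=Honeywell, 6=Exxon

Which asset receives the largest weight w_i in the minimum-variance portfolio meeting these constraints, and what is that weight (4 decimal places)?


x=Σ⁻¹μ = [2.5810  1.3023  2.8099  4.3673  0.5701  0.8519  0.4870]
y=Σ⁻¹𝟙 = [15.8322  11.0408  14.6693  19.2713  8.2186  18.0098  12.2144]
a=μᵀx=2.101051  b=𝟙ᵀx=12.969502  c=𝟙ᵀy=99.256386  D=ac−b²=40.334734
λ₁=(c·0.183−b)/D = (99.256386·0.183−12.969502)/40.334734 = 0.128783
λ₂=(a−b·0.183)/D = (2.101051−12.969502·0.183)/40.334734 = -0.006753
w* = 0.128783·x + -0.006753·y:
  w_0 = 0.128783·2.5810 + -0.006753·15.8322 = 0.2255  (Intel)
  w_1 = 0.128783·1.3023 + -0.006753·11.0408 = 0.0932  (Qualcomm)
  w_2 = 0.128783·2.8099 + -0.006753·14.6693 = 0.2628  (Tesla)
  w_3 = 0.128783·4.3673 + -0.006753·19.2713 = 0.4323  (Chevron)
  w_4 = 0.128783·0.5701 + -0.006753·8.2186 = 0.0179  (Ford)
  w_5 = 0.128783·0.8519 + -0.006753·18.0098 = -0.0119  (Honeywell)
  w_6 = 0.128783·0.4870 + -0.006753·12.2144 = -0.0198  (Exxon)
Σw_i=1.0000  μᵀw=0.1830
σ²=wᵀΣw=λ₁·μ_p+λ₂ = 0.128783·0.183 + -0.006753 = 0.016815 ≈ 0.0168

Chevron (0.4323)


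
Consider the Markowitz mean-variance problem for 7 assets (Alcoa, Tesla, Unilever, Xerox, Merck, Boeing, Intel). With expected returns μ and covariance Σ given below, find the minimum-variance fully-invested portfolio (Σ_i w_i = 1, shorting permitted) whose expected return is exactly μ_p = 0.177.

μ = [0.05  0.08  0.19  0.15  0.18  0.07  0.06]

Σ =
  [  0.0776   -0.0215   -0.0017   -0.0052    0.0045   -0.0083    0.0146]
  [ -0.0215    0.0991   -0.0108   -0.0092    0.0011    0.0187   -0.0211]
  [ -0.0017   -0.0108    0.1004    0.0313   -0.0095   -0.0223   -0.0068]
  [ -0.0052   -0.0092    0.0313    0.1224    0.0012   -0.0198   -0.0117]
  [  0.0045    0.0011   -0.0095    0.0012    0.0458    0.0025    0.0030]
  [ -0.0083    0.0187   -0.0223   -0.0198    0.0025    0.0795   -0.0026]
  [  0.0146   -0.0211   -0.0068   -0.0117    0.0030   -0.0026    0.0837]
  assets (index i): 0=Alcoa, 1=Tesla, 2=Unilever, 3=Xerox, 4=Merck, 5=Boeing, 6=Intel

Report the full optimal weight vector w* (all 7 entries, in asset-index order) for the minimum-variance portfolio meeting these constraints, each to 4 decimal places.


g=Σ⁻¹μ = [0.8282  1.2637  2.5363  1.0248  4.1588  1.5429  1.1391]
h=Σ⁻¹𝟙 = [16.0462  16.0720  15.6701  10.1366  20.8878  17.2494  15.6772]
a=μᵀg=1.703049  b=𝟙ᵀg=12.493782  c=𝟙ᵀh=111.739406  D=ac−b²=34.203059
λ₁=(c·0.177−b)/D = (111.739406·0.177−12.493782)/34.203059 = 0.212966
λ₂=(a−b·0.177)/D = (1.703049−12.493782·0.177)/34.203059 = -0.014863
w* = 0.212966·g + -0.014863·h:
  w_0 = 0.212966·0.8282 + -0.014863·16.0462 = -0.0621  (Alcoa)
  w_1 = 0.212966·1.2637 + -0.014863·16.0720 = 0.0303  (Tesla)
  w_2 = 0.212966·2.5363 + -0.014863·15.6701 = 0.3072  (Unilever)
  w_3 = 0.212966·1.0248 + -0.014863·10.1366 = 0.0676  (Xerox)
  w_4 = 0.212966·4.1588 + -0.014863·20.8878 = 0.5752  (Merck)
  w_5 = 0.212966·1.5429 + -0.014863·17.2494 = 0.0722  (Boeing)
  w_6 = 0.212966·1.1391 + -0.014863·15.6772 = 0.0096  (Intel)
Σw_i=1.0000  μᵀw=0.1770
σ²=wᵀΣw=λ₁·μ_p+λ₂ = 0.212966·0.177 + -0.014863 = 0.022832 ≈ 0.0228

-0.0621  0.0303  0.3072  0.0676  0.5752  0.0722  0.0096


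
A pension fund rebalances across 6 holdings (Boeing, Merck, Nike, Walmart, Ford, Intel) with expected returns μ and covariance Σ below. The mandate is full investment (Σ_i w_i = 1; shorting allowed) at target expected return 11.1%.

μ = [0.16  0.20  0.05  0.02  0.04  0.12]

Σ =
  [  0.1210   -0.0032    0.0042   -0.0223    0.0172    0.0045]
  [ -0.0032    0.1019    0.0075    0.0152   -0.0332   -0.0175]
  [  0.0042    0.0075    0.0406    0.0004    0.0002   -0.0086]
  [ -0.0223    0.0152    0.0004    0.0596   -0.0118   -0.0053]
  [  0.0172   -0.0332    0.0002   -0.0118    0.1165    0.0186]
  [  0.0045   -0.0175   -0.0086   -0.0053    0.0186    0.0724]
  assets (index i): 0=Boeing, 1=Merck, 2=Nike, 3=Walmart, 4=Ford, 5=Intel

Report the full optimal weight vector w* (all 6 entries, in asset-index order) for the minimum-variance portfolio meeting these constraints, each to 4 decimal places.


g=Σ⁻¹μ = [1.2810  2.3976  1.1120  0.4968  0.5366  2.1880]
h=Σ⁻¹𝟙 = [9.4835  11.3922  25.1077  20.7579  9.6143  18.0083]
a=μᵀg=1.034032  b=𝟙ᵀg=8.011906  c=𝟙ᵀh=94.363938  D=ac−b²=33.384736
λ₁=(c·0.111−b)/D = (94.363938·0.111−8.011906)/33.384736 = 0.073761
λ₂=(a−b·0.111)/D = (1.034032−8.011906·0.111)/33.384736 = 0.004335
w* = 0.073761·g + 0.004335·h:
  w_0 = 0.073761·1.2810 + 0.004335·9.4835 = 0.1356  (Boeing)
  w_1 = 0.073761·2.3976 + 0.004335·11.3922 = 0.2262  (Merck)
  w_2 = 0.073761·1.1120 + 0.004335·25.1077 = 0.1909  (Nike)
  w_3 = 0.073761·0.4968 + 0.004335·20.7579 = 0.1266  (Walmart)
  w_4 = 0.073761·0.5366 + 0.004335·9.6143 = 0.0813  (Ford)
  w_5 = 0.073761·2.1880 + 0.004335·18.0083 = 0.2394  (Intel)
Σw_i=1.0000  μᵀw=0.1110
σ²=wᵀΣw=λ₁·μ_p+λ₂ = 0.073761·0.111 + 0.004335 = 0.012522 ≈ 0.0125

0.1356  0.2262  0.1909  0.1266  0.0813  0.2394


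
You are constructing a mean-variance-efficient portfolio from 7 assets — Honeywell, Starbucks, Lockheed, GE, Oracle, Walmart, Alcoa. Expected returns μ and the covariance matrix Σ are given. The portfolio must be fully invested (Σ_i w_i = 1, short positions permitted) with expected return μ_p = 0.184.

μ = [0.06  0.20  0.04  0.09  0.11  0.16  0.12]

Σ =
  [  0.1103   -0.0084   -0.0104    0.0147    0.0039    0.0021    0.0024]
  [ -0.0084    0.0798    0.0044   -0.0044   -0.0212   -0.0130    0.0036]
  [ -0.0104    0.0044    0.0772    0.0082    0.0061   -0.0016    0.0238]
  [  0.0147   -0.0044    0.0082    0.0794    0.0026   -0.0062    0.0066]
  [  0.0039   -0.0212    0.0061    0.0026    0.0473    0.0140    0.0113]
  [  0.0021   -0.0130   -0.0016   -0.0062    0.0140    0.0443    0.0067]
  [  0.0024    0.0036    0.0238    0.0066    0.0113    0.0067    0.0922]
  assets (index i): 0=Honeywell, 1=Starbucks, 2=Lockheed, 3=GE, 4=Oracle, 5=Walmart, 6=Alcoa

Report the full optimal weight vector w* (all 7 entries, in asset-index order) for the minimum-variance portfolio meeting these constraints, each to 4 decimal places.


g=Σ⁻¹μ = [0.4651  3.9999  -0.0622  1.4680  2.7096  4.0472  0.4180]
h=Σ⁻¹𝟙 = [8.8592  23.0632  9.7402  12.2379  21.2519  23.9706  1.9780]
a=μᵀg=1.953279  b=𝟙ᵀg=13.045575  c=𝟙ᵀh=101.100980  D=ac−b²=27.291402
λ₁=(c·0.184−b)/D = (101.100980·0.184−13.045575)/27.291402 = 0.203617
λ₂=(a−b·0.184)/D = (1.953279−13.045575·0.184)/27.291402 = -0.016383
w* = 0.203617·g + -0.016383·h:
  w_0 = 0.203617·0.4651 + -0.016383·8.8592 = -0.0504  (Honeywell)
  w_1 = 0.203617·3.9999 + -0.016383·23.0632 = 0.4366  (Starbucks)
  w_2 = 0.203617·-0.0622 + -0.016383·9.7402 = -0.1722  (Lockheed)
  w_3 = 0.203617·1.4680 + -0.016383·12.2379 = 0.0984  (GE)
  w_4 = 0.203617·2.7096 + -0.016383·21.2519 = 0.2036  (Oracle)
  w_5 = 0.203617·4.0472 + -0.016383·23.9706 = 0.4314  (Walmart)
  w_6 = 0.203617·0.4180 + -0.016383·1.9780 = 0.0527  (Alcoa)
Σw_i=1.0000  μᵀw=0.1840
σ²=wᵀΣw=λ₁·μ_p+λ₂ = 0.203617·0.184 + -0.016383 = 0.021083 ≈ 0.0211

-0.0504  0.4366  -0.1722  0.0984  0.2036  0.4314  0.0527


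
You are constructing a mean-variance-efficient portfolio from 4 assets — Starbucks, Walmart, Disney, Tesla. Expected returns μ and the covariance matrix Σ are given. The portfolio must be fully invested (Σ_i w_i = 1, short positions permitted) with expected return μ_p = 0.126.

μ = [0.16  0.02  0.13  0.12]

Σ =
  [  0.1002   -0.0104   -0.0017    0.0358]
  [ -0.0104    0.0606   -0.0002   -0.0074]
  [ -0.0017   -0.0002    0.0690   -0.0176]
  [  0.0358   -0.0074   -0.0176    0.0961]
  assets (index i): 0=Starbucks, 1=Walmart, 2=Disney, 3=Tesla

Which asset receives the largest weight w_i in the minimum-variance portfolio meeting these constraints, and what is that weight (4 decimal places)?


p=Σ⁻¹μ = [1.2646  0.7060  2.2338  1.2411]
q=Σ⁻¹𝟙 = [7.9333  19.4139  17.8605  12.2164]
a=μᵀp=0.655777  b=𝟙ᵀp=5.445449  c=𝟙ᵀq=57.424136  D=ac−b²=8.004500
λ₁=(c·0.126−b)/D = (57.424136·0.126−5.445449)/8.004500 = 0.223623
λ₂=(a−b·0.126)/D = (0.655777−5.445449·0.126)/8.004500 = -0.003792
w* = 0.223623·p + -0.003792·q:
  w_0 = 0.223623·1.2646 + -0.003792·7.9333 = 0.2527  (Starbucks)
  w_1 = 0.223623·0.7060 + -0.003792·19.4139 = 0.0843  (Walmart)
  w_2 = 0.223623·2.2338 + -0.003792·17.8605 = 0.4318  (Disney)
  w_3 = 0.223623·1.2411 + -0.003792·12.2164 = 0.2312  (Tesla)
Σw_i=1.0000  μᵀw=0.1260
σ²=wᵀΣw=λ₁·μ_p+λ₂ = 0.223623·0.126 + -0.003792 = 0.024385 ≈ 0.0244

Disney (0.4318)
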